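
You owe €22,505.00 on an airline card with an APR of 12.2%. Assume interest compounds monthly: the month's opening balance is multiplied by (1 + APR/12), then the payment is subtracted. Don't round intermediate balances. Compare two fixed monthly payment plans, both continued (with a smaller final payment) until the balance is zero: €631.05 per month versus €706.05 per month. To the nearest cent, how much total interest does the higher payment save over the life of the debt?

€756.12

Monthly rate r = 12.2%/12 = 1.01667% = 0.0101667.
At €631.05/mo: n = ⌈−ln(1 − rB₀/P)/ln(1+r)⌉ = 45 payments (last €327.62); total interest = total paid − €22,505.00 = €5,588.82.
At €706.05/mo: 39 payments (last €507.80); total interest €4,832.70.
Interest saved = €5,588.82 − €4,832.70 = €756.12.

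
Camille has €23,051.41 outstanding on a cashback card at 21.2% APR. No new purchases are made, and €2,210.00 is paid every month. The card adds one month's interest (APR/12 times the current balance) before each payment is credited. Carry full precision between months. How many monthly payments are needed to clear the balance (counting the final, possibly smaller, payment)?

Monthly rate r = 21.2%/12 = 1.76667% = 0.0176667.
Recurrence: B ← B·(1+r) − €2,210.00.
Month 1: interest €407.24; balance after payment €21,248.65.
Month 2: interest €375.39; balance after payment €19,414.04.
Closed form: n = −ln(1 − rB₀/P)/ln(1+r) = −ln(0.81573)/ln(1.01767) ≈ 11.630, so the balance reaches zero during payment 12.

12 months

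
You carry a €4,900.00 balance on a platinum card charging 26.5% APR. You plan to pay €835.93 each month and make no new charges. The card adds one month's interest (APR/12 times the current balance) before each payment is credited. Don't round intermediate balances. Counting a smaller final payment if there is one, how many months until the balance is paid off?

7 months

Monthly rate r = 26.5%/12 = 2.20833% = 0.0220833.
Recurrence: B ← B·(1+r) − €835.93.
Month 1: interest €108.21; balance after payment €4,172.28.
Month 2: interest €92.14; balance after payment €3,428.49.
Closed form: n = −ln(1 − rB₀/P)/ln(1+r) = −ln(0.87055)/ln(1.02208) ≈ 6.346, so the balance reaches zero during payment 7.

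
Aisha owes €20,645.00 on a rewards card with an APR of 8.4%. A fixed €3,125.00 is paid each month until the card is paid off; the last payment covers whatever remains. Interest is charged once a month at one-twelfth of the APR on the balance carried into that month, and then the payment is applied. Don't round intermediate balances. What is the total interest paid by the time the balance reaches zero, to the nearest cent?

€568.33

Monthly rate r = 8.4%/12 = 0.7% = 0.007.
Payoff takes n = ⌈−ln(1 − rB₀/P)/ln(1+r)⌉ = ⌈6.788⌉ = 7 payments; the last is €2,463.33.
Total paid = 6·€3,125.00 + €2,463.33 = €21,213.33.
Total interest = total paid − principal = €21,213.33 − €20,645.00 = €568.33.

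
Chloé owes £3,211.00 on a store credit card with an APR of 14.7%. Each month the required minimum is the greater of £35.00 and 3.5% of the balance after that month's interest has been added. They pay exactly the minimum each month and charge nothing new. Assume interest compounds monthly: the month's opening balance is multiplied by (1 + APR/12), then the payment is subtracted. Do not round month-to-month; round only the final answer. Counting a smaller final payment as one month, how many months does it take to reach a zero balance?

86 months

Monthly rate r = 14.7%/12 = 1.225% = 0.01225.
While 3.5% of the post-interest balance exceeds £35.00, each month B ← (B·(1+r))·(1 − 0.035), i.e. B shrinks by the factor (1+r)·0.965 = 0.97682.
This holds for months 1–51. Entering month 52 the balance is £970.98; 3.5% of the post-interest balance is now below £35.00, so the flat £35.00 minimum applies from here.
From month 52 a fixed £35.00 at rate r clears £970.98 in 35 more payments. Total: 51 + 35 = 86 months.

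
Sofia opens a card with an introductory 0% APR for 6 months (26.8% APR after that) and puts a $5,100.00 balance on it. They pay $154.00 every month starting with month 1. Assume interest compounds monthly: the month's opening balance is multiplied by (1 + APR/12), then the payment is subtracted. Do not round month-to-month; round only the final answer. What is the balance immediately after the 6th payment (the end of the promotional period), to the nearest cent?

Promo months 1–6 at r₀ = 0%/12 = 0; months 7+ at r₁ = 26.8%/12 = 0.0223333.
After month 6 (no interest yet): B = $5,100.00 − 6·$154.00 = $4,176.00.

$4,176.00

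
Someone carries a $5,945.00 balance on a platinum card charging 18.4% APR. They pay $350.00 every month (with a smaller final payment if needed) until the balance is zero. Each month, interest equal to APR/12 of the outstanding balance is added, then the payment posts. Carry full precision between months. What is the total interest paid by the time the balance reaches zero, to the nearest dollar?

Monthly rate r = 18.4%/12 = 1.53333% = 0.0153333.
Payoff takes n = ⌈−ln(1 − rB₀/P)/ln(1+r)⌉ = ⌈19.827⌉ = 20 payments; the last is $289.91.
Total paid = 19·$350.00 + $289.91 = $6,939.91.
Total interest = total paid − principal = $6,939.91 − $5,945.00 = $994.91.

$995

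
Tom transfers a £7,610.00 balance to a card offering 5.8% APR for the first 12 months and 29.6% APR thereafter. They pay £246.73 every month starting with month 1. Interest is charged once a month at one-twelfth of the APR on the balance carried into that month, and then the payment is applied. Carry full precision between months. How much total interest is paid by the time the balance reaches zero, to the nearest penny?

Promo months 1–12 at r₀ = 5.8%/12 = 0.00483333; months 13+ at r₁ = 29.6%/12 = 0.0246667.
After month 12: iterate B ← B·(1+r₀) − £246.73 for 12 months → £5,022.56.
Then at r₁ with £246.73/mo: n₂ = −ln(1 − r₁·B/P)/ln(1+r₁) ≈ 28.62 → 29 more payments.
Total paid = 40·£246.73 + £153.84 = £10,023.04; interest = £10,023.04 − £7,610.00 = £2,413.04.

£2,413.04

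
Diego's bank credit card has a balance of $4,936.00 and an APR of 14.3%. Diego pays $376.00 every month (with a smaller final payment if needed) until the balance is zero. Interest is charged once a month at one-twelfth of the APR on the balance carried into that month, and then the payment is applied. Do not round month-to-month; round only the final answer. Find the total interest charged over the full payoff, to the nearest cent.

$464.19

Monthly rate r = 14.3%/12 = 1.19167% = 0.0119167.
Payoff takes n = ⌈−ln(1 − rB₀/P)/ln(1+r)⌉ = ⌈14.361⌉ = 15 payments; the last is $136.19.
Total paid = 14·$376.00 + $136.19 = $5,400.19.
Total interest = total paid − principal = $5,400.19 − $4,936.00 = $464.19.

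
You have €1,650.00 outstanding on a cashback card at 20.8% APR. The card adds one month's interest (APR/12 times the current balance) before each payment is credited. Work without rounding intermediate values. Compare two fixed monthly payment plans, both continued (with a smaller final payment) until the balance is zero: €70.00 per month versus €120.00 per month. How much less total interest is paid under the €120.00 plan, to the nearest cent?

Monthly rate r = 20.8%/12 = 1.73333% = 0.0173333.
At €70.00/mo: n = ⌈−ln(1 − rB₀/P)/ln(1+r)⌉ = 31 payments (last €39.54); total interest = total paid − €1,650.00 = €489.54.
At €120.00/mo: 16 payments (last €101.21); total interest €251.21.
Interest saved = €489.54 − €251.21 = €238.33.

€238.33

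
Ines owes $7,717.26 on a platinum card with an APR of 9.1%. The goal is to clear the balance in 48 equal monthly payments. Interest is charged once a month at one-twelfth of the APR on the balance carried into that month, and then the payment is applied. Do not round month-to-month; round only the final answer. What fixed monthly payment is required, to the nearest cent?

Monthly rate r = 9.1%/12 = 0.758333% = 0.00758333.
Level-payment amortization: P = B₀·r / (1 − (1+r)^(−n)) = 7717.26·0.00758333 / (1 − 1.00758^(−48)).
Denominator 1 − (1+r)^(−48) = 0.304153905.
P = 58.5226 / 0.304153905 ≈ 192.41.

$192.41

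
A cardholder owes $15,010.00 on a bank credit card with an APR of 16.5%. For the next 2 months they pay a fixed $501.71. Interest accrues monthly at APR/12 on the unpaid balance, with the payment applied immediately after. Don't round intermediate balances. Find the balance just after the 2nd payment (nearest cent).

$14,415.29

Monthly rate r = 16.5%/12 = 1.375% = 0.01375.
Each month: B ← B·(1+r) − $501.71.
Month 1: interest $206.39; balance after payment $14,714.68.
Month 2: interest $202.33; balance after payment $14,415.29.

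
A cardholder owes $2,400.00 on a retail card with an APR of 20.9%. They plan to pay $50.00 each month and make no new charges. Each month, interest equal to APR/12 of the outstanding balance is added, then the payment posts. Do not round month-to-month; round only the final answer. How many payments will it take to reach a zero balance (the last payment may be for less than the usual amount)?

105 months

Monthly rate r = 20.9%/12 = 1.74167% = 0.0174167.
Recurrence: B ← B·(1+r) − $50.00.
Month 1: interest $41.80; balance after payment $2,391.80.
Month 2: interest $41.66; balance after payment $2,383.46.
Closed form: n = −ln(1 − rB₀/P)/ln(1+r) = −ln(0.164)/ln(1.01742) ≈ 104.704, so the balance reaches zero during payment 105.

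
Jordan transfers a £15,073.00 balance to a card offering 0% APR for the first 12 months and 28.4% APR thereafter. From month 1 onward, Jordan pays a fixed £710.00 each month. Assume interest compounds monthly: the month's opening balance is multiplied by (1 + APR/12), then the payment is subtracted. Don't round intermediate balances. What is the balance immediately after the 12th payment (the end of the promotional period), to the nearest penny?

Promo months 1–12 at r₀ = 0%/12 = 0; months 13+ at r₁ = 28.4%/12 = 0.0236667.
After month 12 (no interest yet): B = £15,073.00 − 12·£710.00 = £6,553.00.

£6,553.00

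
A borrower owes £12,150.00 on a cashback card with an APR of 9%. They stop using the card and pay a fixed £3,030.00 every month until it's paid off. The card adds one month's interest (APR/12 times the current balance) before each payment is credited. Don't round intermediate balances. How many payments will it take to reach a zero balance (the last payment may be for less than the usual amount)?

5 payments

Monthly rate r = 9%/12 = 0.75% = 0.0075.
Recurrence: B ← B·(1+r) − £3,030.00.
Month 1: interest £91.12; balance after payment £9,211.12.
Month 2: interest £69.08; balance after payment £6,250.21.
Month 3: interest £46.88; balance after payment £3,267.09.
Month 4: interest £24.50; balance after payment £261.59.
Month 5: interest £1.96; balance after payment £0.00.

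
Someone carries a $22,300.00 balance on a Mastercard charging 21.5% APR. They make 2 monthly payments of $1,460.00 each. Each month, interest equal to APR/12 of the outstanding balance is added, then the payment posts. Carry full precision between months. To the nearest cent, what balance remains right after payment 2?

$20,160.08

Monthly rate r = 21.5%/12 = 1.79167% = 0.0179167.
Each month: B ← B·(1+r) − $1,460.00.
Month 1: interest $399.54; balance after payment $21,239.54.
Month 2: interest $380.54; balance after payment $20,160.08.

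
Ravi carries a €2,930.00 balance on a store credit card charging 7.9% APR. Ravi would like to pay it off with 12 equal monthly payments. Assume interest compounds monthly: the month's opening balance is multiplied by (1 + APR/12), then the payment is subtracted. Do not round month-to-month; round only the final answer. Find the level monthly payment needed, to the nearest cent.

€254.74

Monthly rate r = 7.9%/12 = 0.658333% = 0.00658333.
Level-payment amortization: P = B₀·r / (1 − (1+r)^(−n)) = 2930.00·0.00658333 / (1 − 1.00658^(−12)).
Denominator 1 − (1+r)^(−12) = 0.0757208051.
P = 19.2892 / 0.0757208051 ≈ 254.74.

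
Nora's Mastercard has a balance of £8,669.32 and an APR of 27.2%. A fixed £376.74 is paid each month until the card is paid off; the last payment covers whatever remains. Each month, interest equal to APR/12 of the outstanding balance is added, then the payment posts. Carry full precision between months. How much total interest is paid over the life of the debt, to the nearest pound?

Monthly rate r = 27.2%/12 = 2.26667% = 0.0226667.
Payoff takes n = ⌈−ln(1 − rB₀/P)/ln(1+r)⌉ = ⌈32.895⌉ = 33 payments; the last is £337.52.
Total paid = 32·£376.74 + £337.52 = £12,393.20.
Total interest = total paid − principal = £12,393.20 − £8,669.32 = £3,723.88.

£3,724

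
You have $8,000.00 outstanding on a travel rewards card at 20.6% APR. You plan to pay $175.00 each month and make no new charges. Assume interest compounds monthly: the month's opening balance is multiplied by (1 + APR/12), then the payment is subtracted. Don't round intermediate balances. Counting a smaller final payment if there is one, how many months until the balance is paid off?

91 payments

Monthly rate r = 20.6%/12 = 1.71667% = 0.0171667.
Recurrence: B ← B·(1+r) − $175.00.
Month 1: interest $137.33; balance after payment $7,962.33.
Month 2: interest $136.69; balance after payment $7,924.02.
Closed form: n = −ln(1 − rB₀/P)/ln(1+r) = −ln(0.21524)/ln(1.01717) ≈ 90.242, so the balance reaches zero during payment 91.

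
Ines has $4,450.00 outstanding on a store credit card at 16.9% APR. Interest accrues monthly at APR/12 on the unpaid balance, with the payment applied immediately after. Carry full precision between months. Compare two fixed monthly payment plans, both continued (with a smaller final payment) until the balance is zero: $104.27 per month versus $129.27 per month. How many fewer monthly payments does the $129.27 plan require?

18 fewer payments

Monthly rate r = 16.9%/12 = 1.40833% = 0.0140833.
At $104.27/mo: n = ⌈−ln(1 − rB₀/P)/ln(1+r)⌉ = 66 payments (last $73.76); total interest = total paid − $4,450.00 = $2,401.31.
At $129.27/mo: 48 payments (last $54.87); total interest $1,680.56.
Payments saved = 66 − 48 = 18.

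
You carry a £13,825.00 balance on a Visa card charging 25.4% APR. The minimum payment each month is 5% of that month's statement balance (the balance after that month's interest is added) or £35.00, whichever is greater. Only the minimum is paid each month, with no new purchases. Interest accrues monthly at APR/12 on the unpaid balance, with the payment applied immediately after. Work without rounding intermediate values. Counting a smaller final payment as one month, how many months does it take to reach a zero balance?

Monthly rate r = 25.4%/12 = 2.11667% = 0.0211667.
While 5% of the post-interest balance exceeds £35.00, each month B ← (B·(1+r))·(1 − 0.05), i.e. B shrinks by the factor (1+r)·0.95 = 0.97011.
This holds for months 1–99. Entering month 100 the balance is £685.28; 5% of the post-interest balance is now below £35.00, so the flat £35.00 minimum applies from here.
From month 100 a fixed £35.00 at rate r clears £685.28 in 26 more payments. Total: 99 + 26 = 125 months.

125 months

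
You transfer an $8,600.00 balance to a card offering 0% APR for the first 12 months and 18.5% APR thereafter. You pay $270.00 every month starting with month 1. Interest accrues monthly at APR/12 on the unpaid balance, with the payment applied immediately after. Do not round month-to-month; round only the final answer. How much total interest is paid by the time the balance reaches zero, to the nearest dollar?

Promo months 1–12 at r₀ = 0%/12 = 0; months 13+ at r₁ = 18.5%/12 = 0.0154167.
After month 12 (no interest yet): B = $8,600.00 − 12·$270.00 = $5,360.00.
Then at r₁ with $270.00/mo: n₂ = −ln(1 − r₁·B/P)/ln(1+r₁) ≈ 23.88 → 24 more payments.
Total paid = 35·$270.00 + $238.05 = $9,688.05; interest = $9,688.05 − $8,600.00 = $1,088.05.

$1,088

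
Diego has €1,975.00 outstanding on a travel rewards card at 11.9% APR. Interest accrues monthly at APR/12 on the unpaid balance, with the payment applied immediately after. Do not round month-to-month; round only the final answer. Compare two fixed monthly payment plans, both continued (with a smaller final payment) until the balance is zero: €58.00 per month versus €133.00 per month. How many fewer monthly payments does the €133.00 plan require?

25 fewer payments

Monthly rate r = 11.9%/12 = 0.991667% = 0.00991667.
At €58.00/mo: n = ⌈−ln(1 − rB₀/P)/ln(1+r)⌉ = 42 payments (last €43.70); total interest = total paid − €1,975.00 = €446.70.
At €133.00/mo: 17 payments (last €19.14); total interest €172.14.
Payments saved = 42 − 17 = 25.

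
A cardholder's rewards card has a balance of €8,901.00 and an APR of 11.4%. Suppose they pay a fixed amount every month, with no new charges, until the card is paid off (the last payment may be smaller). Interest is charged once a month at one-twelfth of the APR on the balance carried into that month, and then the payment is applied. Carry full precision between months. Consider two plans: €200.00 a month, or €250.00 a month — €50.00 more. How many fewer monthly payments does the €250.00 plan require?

15 fewer payments

Monthly rate r = 11.4%/12 = 0.95% = 0.0095.
At €200.00/mo: n = ⌈−ln(1 − rB₀/P)/ln(1+r)⌉ = 59 payments (last €24.70); total interest = total paid − €8,901.00 = €2,723.70.
At €250.00/mo: 44 payments (last €166.24); total interest €2,015.24.
Payments saved = 59 − 44 = 15.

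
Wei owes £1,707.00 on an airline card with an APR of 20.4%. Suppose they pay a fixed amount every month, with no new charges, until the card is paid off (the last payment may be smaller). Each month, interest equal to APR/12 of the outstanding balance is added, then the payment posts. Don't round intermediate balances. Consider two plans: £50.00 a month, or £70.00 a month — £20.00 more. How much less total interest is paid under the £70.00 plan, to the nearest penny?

Monthly rate r = 20.4%/12 = 1.7% = 0.017.
At £50.00/mo: n = ⌈−ln(1 − rB₀/P)/ln(1+r)⌉ = 52 payments (last £25.89); total interest = total paid − £1,707.00 = £868.89.
At £70.00/mo: 32 payments (last £53.33); total interest £516.33.
Interest saved = £868.89 − £516.33 = £352.56.

£352.56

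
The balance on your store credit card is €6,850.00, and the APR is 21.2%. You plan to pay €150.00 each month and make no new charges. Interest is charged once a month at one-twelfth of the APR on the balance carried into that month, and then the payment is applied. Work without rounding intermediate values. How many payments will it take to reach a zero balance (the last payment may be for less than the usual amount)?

94 months

Monthly rate r = 21.2%/12 = 1.76667% = 0.0176667.
Recurrence: B ← B·(1+r) − €150.00.
Month 1: interest €121.02; balance after payment €6,821.02.
Month 2: interest €120.50; balance after payment €6,791.52.
Closed form: n = −ln(1 − rB₀/P)/ln(1+r) = −ln(0.19322)/ln(1.01767) ≈ 93.871, so the balance reaches zero during payment 94.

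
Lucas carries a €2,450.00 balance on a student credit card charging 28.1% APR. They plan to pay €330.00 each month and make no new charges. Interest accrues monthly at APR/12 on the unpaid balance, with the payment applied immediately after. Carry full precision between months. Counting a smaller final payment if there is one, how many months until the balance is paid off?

Monthly rate r = 28.1%/12 = 2.34167% = 0.0234167.
Recurrence: B ← B·(1+r) − €330.00.
Month 1: interest €57.37; balance after payment €2,177.37.
Month 2: interest €50.99; balance after payment €1,898.36.
Closed form: n = −ln(1 − rB₀/P)/ln(1+r) = −ln(0.82615)/ln(1.02342) ≈ 8.251, so the balance reaches zero during payment 9.

9 months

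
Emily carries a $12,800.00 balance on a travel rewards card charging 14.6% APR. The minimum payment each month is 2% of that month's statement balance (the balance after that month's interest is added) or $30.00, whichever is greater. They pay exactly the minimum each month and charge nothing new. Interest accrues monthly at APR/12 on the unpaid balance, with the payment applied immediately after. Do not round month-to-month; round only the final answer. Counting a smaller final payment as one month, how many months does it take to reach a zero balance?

342 months

Monthly rate r = 14.6%/12 = 1.21667% = 0.0121667.
While 2% of the post-interest balance exceeds $30.00, each month B ← (B·(1+r))·(1 − 0.02), i.e. B shrinks by the factor (1+r)·0.98 = 0.99192.
This holds for months 1–266. Entering month 267 the balance is $1,480.42; 2% of the post-interest balance is now below $30.00, so the flat $30.00 minimum applies from here.
From month 267 a fixed $30.00 at rate r clears $1,480.42 in 76 more payments. Total: 266 + 76 = 342 months.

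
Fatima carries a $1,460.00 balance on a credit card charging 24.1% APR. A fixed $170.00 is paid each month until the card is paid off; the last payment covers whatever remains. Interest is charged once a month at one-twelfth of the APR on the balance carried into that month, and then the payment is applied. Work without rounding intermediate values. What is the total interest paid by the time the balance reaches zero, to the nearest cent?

$159.02

Monthly rate r = 24.1%/12 = 2.00833% = 0.0200833.
Payoff takes n = ⌈−ln(1 − rB₀/P)/ln(1+r)⌉ = ⌈9.521⌉ = 10 payments; the last is $89.02.
Total paid = 9·$170.00 + $89.02 = $1,619.02.
Total interest = total paid − principal = $1,619.02 − $1,460.00 = $159.02.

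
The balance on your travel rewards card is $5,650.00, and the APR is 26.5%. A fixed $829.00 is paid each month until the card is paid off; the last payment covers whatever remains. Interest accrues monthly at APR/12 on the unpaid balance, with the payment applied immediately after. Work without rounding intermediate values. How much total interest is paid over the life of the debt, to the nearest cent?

Monthly rate r = 26.5%/12 = 2.20833% = 0.0220833.
Payoff takes n = ⌈−ln(1 − rB₀/P)/ln(1+r)⌉ = ⌈7.468⌉ = 8 payments; the last is $389.95.
Total paid = 7·$829.00 + $389.95 = $6,192.95.
Total interest = total paid − principal = $6,192.95 − $5,650.00 = $542.95.

$542.95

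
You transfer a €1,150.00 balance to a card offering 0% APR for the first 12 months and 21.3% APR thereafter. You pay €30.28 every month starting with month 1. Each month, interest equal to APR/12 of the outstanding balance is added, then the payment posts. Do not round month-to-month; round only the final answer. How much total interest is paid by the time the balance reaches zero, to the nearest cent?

Promo months 1–12 at r₀ = 0%/12 = 0; months 13+ at r₁ = 21.3%/12 = 0.01775.
After month 12 (no interest yet): B = €1,150.00 − 12·€30.28 = €786.64.
Then at r₁ with €30.28/mo: n₂ = −ln(1 − r₁·B/P)/ln(1+r₁) ≈ 35.14 → 36 more payments.
Total paid = 47·€30.28 + €4.28 = €1,427.44; interest = €1,427.44 − €1,150.00 = €277.44.

€277.44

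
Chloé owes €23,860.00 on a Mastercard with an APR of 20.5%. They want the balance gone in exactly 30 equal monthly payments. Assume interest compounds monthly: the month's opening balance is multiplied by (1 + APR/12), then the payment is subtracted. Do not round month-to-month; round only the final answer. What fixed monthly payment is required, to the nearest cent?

Monthly rate r = 20.5%/12 = 1.70833% = 0.0170833.
Level-payment amortization: P = B₀·r / (1 − (1+r)^(−n)) = 23860.00·0.0170833 / (1 − 1.01708^(−30)).
Denominator 1 − (1+r)^(−30) = 0.398405484.
P = 407.608 / 0.398405484 ≈ 1023.10.

€1,023.10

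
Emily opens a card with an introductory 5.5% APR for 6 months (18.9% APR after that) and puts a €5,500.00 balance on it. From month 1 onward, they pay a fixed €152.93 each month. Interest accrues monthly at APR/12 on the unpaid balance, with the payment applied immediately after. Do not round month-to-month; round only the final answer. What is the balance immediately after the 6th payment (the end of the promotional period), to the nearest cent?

Promo months 1–6 at r₀ = 5.5%/12 = 0.00458333; months 7+ at r₁ = 18.9%/12 = 0.01575.
After month 6: iterate B ← B·(1+r₀) − €152.93 for 6 months → €4,724.84.

€4,724.84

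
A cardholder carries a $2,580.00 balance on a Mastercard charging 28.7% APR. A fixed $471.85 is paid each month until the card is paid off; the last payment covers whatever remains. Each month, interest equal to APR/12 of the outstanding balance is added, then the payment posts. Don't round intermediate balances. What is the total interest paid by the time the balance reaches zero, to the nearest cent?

Monthly rate r = 28.7%/12 = 2.39167% = 0.0239167.
Payoff takes n = ⌈−ln(1 − rB₀/P)/ln(1+r)⌉ = ⌈5.930⌉ = 6 payments; the last is $439.06.
Total paid = 5·$471.85 + $439.06 = $2,798.31.
Total interest = total paid − principal = $2,798.31 − $2,580.00 = $218.31.

$218.31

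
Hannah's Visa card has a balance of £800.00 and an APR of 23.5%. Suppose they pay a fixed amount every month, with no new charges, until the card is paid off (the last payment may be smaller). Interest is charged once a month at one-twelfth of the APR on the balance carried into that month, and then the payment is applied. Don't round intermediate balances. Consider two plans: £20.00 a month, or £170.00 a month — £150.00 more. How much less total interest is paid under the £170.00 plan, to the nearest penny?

Monthly rate r = 23.5%/12 = 1.95833% = 0.0195833.
At £20.00/mo: n = ⌈−ln(1 − rB₀/P)/ln(1+r)⌉ = 79 payments (last £17.20); total interest = total paid − £800.00 = £777.20.
At £170.00/mo: 5 payments (last £167.51); total interest £47.51.
Interest saved = £777.20 − £47.51 = £729.69.

£729.69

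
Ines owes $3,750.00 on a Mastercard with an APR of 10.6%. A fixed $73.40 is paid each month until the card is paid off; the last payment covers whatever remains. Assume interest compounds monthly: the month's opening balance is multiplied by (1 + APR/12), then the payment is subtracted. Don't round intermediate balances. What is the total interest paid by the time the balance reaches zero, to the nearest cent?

$1,259.32

Monthly rate r = 10.6%/12 = 0.883333% = 0.00883333.
Payoff takes n = ⌈−ln(1 − rB₀/P)/ln(1+r)⌉ = ⌈68.246⌉ = 69 payments; the last is $18.12.
Total paid = 68·$73.40 + $18.12 = $5,009.32.
Total interest = total paid − principal = $5,009.32 − $3,750.00 = $1,259.32.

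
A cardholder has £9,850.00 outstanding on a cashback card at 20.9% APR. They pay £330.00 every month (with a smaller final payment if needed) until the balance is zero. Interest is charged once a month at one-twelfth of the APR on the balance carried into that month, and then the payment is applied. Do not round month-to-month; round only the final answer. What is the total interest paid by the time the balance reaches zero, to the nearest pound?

£4,173

Monthly rate r = 20.9%/12 = 1.74167% = 0.0174167.
Payoff takes n = ⌈−ln(1 − rB₀/P)/ln(1+r)⌉ = ⌈42.491⌉ = 43 payments; the last is £162.72.
Total paid = 42·£330.00 + £162.72 = £14,022.72.
Total interest = total paid − principal = £14,022.72 − £9,850.00 = £4,172.72.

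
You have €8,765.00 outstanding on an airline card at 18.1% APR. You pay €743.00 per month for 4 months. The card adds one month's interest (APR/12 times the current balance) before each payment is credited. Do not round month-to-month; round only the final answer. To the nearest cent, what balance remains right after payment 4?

Monthly rate r = 18.1%/12 = 1.50833% = 0.0150833.
Each month: B ← B·(1+r) − €743.00.
Month 1: interest €132.21; balance after payment €8,154.21.
Month 2: interest €122.99; balance after payment €7,534.20.
Month 3: interest €113.64; balance after payment €6,904.84.
Month 4: interest €104.15; balance after payment €6,265.99.

€6,265.99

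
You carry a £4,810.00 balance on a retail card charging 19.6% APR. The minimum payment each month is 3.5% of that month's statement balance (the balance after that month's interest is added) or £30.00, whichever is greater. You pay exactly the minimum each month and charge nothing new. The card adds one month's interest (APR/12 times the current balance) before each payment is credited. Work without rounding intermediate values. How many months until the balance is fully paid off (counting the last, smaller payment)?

Monthly rate r = 19.6%/12 = 1.63333% = 0.0163333.
While 3.5% of the post-interest balance exceeds £30.00, each month B ← (B·(1+r))·(1 − 0.035), i.e. B shrinks by the factor (1+r)·0.965 = 0.98076.
This holds for months 1–90. Entering month 91 the balance is £837.26; 3.5% of the post-interest balance is now below £30.00, so the flat £30.00 minimum applies from here.
From month 91 a fixed £30.00 at rate r clears £837.26 in 38 more payments. Total: 90 + 38 = 128 months.

128 months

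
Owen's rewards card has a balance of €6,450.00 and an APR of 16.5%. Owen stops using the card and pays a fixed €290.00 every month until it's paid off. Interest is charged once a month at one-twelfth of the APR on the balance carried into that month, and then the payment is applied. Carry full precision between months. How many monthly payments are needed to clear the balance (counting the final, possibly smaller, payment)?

Monthly rate r = 16.5%/12 = 1.375% = 0.01375.
Recurrence: B ← B·(1+r) − €290.00.
Month 1: interest €88.69; balance after payment €6,248.69.
Month 2: interest €85.92; balance after payment €6,044.61.
Closed form: n = −ln(1 − rB₀/P)/ln(1+r) = −ln(0.69418)/ln(1.01375) ≈ 26.729, so the balance reaches zero during payment 27.

27 payments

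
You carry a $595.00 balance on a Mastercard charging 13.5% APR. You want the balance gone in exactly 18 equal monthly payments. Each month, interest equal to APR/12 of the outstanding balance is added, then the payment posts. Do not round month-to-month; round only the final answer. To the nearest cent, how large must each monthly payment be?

$36.70

Monthly rate r = 13.5%/12 = 1.125% = 0.01125.
Level-payment amortization: P = B₀·r / (1 − (1+r)^(−n)) = 595.00·0.01125 / (1 − 1.01125^(−18)).
Denominator 1 − (1+r)^(−18) = 0.182389657.
P = 6.69375 / 0.182389657 ≈ 36.70.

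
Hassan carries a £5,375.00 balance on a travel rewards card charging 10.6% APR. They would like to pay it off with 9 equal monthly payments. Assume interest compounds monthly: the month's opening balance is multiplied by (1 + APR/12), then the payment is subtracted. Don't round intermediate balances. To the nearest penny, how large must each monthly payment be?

Monthly rate r = 10.6%/12 = 0.883333% = 0.00883333.
Level-payment amortization: P = B₀·r / (1 − (1+r)^(−n)) = 5375.00·0.00883333 / (1 − 1.00883^(−9)).
Denominator 1 − (1+r)^(−9) = 0.0760995296.
P = 47.4792 / 0.0760995296 ≈ 623.91.

£623.91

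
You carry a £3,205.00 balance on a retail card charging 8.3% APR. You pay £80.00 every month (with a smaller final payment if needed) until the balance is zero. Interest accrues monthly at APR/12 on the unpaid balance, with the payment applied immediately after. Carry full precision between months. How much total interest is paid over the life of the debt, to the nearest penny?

Monthly rate r = 8.3%/12 = 0.691667% = 0.00691667.
Payoff takes n = ⌈−ln(1 − rB₀/P)/ln(1+r)⌉ = ⌈47.075⌉ = 48 payments; the last is £6.04.
Total paid = 47·£80.00 + £6.04 = £3,766.04.
Total interest = total paid − principal = £3,766.04 − £3,205.00 = £561.04.

£561.04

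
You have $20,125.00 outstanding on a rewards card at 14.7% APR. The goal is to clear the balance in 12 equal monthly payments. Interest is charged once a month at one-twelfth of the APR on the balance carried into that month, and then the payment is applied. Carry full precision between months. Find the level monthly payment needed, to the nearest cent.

$1,813.60

Monthly rate r = 14.7%/12 = 1.225% = 0.01225.
Level-payment amortization: P = B₀·r / (1 − (1+r)^(−n)) = 20125.00·0.01225 / (1 − 1.01225^(−12)).
Denominator 1 − (1+r)^(−12) = 0.13593468.
P = 246.531 / 0.13593468 ≈ 1813.60.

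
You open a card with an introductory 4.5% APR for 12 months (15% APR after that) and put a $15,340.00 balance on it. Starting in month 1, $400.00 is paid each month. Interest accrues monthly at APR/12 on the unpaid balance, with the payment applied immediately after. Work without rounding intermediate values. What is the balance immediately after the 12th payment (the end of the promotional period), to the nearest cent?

$11,144.47

Promo months 1–12 at r₀ = 4.5%/12 = 0.00375; months 13+ at r₁ = 15%/12 = 0.0125.
After month 12: iterate B ← B·(1+r₀) − $400.00 for 12 months → $11,144.47.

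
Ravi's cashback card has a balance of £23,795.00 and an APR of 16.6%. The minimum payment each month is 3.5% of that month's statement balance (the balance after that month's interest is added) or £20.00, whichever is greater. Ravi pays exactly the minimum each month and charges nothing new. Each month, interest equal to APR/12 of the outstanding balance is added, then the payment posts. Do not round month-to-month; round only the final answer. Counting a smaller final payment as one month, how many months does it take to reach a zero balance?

Monthly rate r = 16.6%/12 = 1.38333% = 0.0138333.
While 3.5% of the post-interest balance exceeds £20.00, each month B ← (B·(1+r))·(1 − 0.035), i.e. B shrinks by the factor (1+r)·0.965 = 0.97835.
This holds for months 1–171. Entering month 172 the balance is £563.56; 3.5% of the post-interest balance is now below £20.00, so the flat £20.00 minimum applies from here.
From month 172 a fixed £20.00 at rate r clears £563.56 in 36 more payments. Total: 171 + 36 = 207 months.

207 months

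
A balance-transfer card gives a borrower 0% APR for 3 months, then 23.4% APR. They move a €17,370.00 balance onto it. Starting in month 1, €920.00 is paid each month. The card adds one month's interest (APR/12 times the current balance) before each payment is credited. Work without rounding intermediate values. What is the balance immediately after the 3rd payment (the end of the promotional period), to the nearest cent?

Promo months 1–3 at r₀ = 0%/12 = 0; months 4+ at r₁ = 23.4%/12 = 0.0195.
After month 3 (no interest yet): B = €17,370.00 − 3·€920.00 = €14,610.00.

€14,610.00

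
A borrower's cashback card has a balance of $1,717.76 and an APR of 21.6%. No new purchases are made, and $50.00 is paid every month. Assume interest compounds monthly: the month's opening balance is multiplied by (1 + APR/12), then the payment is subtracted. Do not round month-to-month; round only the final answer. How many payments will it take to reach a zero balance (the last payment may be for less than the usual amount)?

55 payments

Monthly rate r = 21.6%/12 = 1.8% = 0.018.
Recurrence: B ← B·(1+r) − $50.00.
Month 1: interest $30.92; balance after payment $1,698.68.
Month 2: interest $30.58; balance after payment $1,679.26.
Closed form: n = −ln(1 − rB₀/P)/ln(1+r) = −ln(0.38161)/ln(1.018) ≈ 54.001, so the balance reaches zero during payment 55.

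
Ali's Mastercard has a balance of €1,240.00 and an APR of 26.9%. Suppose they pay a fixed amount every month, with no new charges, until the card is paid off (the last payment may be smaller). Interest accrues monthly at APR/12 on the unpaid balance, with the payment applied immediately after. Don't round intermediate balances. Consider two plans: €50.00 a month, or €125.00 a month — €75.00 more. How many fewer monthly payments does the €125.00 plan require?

Monthly rate r = 26.9%/12 = 2.24167% = 0.0224167.
At €50.00/mo: n = ⌈−ln(1 − rB₀/P)/ln(1+r)⌉ = 37 payments (last €31.01); total interest = total paid − €1,240.00 = €591.01.
At €125.00/mo: 12 payments (last €43.44); total interest €178.44.
Payments saved = 37 − 12 = 25.

25 fewer payments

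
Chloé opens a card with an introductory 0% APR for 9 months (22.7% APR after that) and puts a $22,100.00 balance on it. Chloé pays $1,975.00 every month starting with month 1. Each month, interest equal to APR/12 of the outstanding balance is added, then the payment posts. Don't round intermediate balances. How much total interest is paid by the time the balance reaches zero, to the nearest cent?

Promo months 1–9 at r₀ = 0%/12 = 0; months 10+ at r₁ = 22.7%/12 = 0.0189167.
After month 9 (no interest yet): B = $22,100.00 − 9·$1,975.00 = $4,325.00.
Then at r₁ with $1,975.00/mo: n₂ = −ln(1 − r₁·B/P)/ln(1+r₁) ≈ 2.26 → 3 more payments.
Total paid = 11·$1,975.00 + $512.33 = $22,237.33; interest = $22,237.33 − $22,100.00 = $137.33.

$137.33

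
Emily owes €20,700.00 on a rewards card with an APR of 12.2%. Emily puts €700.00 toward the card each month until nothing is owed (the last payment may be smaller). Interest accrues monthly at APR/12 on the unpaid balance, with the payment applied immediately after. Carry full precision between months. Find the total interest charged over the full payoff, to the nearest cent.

€4,046.96

Monthly rate r = 12.2%/12 = 1.01667% = 0.0101667.
Payoff takes n = ⌈−ln(1 − rB₀/P)/ln(1+r)⌉ = ⌈35.352⌉ = 36 payments; the last is €246.96.
Total paid = 35·€700.00 + €246.96 = €24,746.96.
Total interest = total paid − principal = €24,746.96 − €20,700.00 = €4,046.96.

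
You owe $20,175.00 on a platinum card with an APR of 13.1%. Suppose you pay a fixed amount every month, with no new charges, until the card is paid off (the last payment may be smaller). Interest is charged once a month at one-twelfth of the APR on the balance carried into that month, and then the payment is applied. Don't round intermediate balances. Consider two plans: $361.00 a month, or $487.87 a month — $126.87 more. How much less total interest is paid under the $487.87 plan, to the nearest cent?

$4,334.32

Monthly rate r = 13.1%/12 = 1.09167% = 0.0109167.
At $361.00/mo: n = ⌈−ln(1 − rB₀/P)/ln(1+r)⌉ = 87 payments (last $269.77); total interest = total paid − $20,175.00 = $11,140.77.
At $487.87/mo: 56 payments (last $148.60); total interest $6,806.45.
Interest saved = $11,140.77 − $6,806.45 = $4,334.32.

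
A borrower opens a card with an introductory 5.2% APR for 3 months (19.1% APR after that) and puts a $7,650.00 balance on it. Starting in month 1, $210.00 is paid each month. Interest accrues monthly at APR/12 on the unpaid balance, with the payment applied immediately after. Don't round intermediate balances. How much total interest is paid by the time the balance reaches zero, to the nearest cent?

$3,290.43

Promo months 1–3 at r₀ = 5.2%/12 = 0.00433333; months 4+ at r₁ = 19.1%/12 = 0.0159167.
After month 3: iterate B ← B·(1+r₀) − $210.00 for 3 months → $7,117.15.
Then at r₁ with $210.00/mo: n₂ = −ln(1 − r₁·B/P)/ln(1+r₁) ≈ 49.10 → 50 more payments.
Total paid = 52·$210.00 + $20.43 = $10,940.43; interest = $10,940.43 − $7,650.00 = $3,290.43.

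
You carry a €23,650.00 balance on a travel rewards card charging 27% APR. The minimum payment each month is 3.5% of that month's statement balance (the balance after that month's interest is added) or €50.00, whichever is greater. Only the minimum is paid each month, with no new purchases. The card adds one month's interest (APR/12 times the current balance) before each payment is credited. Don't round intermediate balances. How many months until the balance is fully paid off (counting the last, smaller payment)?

Monthly rate r = 27%/12 = 2.25% = 0.0225.
While 3.5% of the post-interest balance exceeds €50.00, each month B ← (B·(1+r))·(1 − 0.035), i.e. B shrinks by the factor (1+r)·0.965 = 0.98671.
This holds for months 1–212. Entering month 213 the balance is €1,387.54; 3.5% of the post-interest balance is now below €50.00, so the flat €50.00 minimum applies from here.
From month 213 a fixed €50.00 at rate r clears €1,387.54 in 45 more payments. Total: 212 + 45 = 257 months.

257 months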